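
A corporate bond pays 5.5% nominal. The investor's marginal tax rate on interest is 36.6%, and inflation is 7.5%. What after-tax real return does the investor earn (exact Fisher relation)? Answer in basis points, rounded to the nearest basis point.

After-tax nominal return = 5.5% × (1 − 0.366) = 3.4870%.
1 + r = 1.03487 / 1.07500 = 0.962670
After-tax real rate = 0.962670 − 1 → -373 basis points.

-373 basis points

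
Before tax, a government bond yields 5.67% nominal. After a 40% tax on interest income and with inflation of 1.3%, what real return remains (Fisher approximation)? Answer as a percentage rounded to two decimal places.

After-tax nominal return = 5.67% × (1 − 0.4) = 3.4020%.
r ≈ 3.4020% − 1.3% → 2.10%.

2.10%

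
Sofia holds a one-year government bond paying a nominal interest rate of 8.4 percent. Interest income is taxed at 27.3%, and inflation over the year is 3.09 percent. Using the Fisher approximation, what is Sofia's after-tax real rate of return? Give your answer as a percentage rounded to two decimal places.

3.02%

After-tax nominal return = 8.4% × (1 − 0.273) = 6.1068%.
r ≈ 6.1068% − 3.09% → 3.02%.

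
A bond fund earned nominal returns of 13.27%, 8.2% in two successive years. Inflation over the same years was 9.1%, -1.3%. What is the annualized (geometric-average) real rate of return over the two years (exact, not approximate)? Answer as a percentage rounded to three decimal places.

6.684%

Compound the nominal returns: 1.1327 × 1.0820 = 1.22558140.
Compound inflation: 1.0910 × 0.9870 = 1.07681700.
Deflate: 1.22558140 / 1.07681700 = 1.13815198.
Annualized real rate = 1.13815198^(1/2) − 1 = 6.6842% → 6.684%.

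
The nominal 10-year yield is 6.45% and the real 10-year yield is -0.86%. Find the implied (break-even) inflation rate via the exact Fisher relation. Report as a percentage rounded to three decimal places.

(1 + π) = (1 + i)/(1 + r) = 1.06450 / 0.99140 = 1.073734
Break-even inflation = 1.073734 − 1 → 7.373%.

7.373%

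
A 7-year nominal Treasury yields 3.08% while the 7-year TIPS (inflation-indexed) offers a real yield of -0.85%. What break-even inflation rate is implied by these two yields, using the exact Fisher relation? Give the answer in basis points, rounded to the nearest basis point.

396 basis points

(1 + π) = (1 + i)/(1 + r) = 1.03080 / 0.99150 = 1.039637
Break-even inflation = 1.039637 − 1 → 396 basis points.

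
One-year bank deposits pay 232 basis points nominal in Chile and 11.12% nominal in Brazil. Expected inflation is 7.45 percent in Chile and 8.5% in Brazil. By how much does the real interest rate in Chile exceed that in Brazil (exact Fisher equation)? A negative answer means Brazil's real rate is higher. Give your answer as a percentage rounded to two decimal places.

Chile: (1 + 0.0232)/(1 + 0.0745) − 1 = -4.7743%
Brazil: (1 + 0.1112)/(1 + 0.0850) − 1 = 2.4147%
Differential = -4.7743% − 2.4147% = -7.1891% → -7.19%.

-7.19%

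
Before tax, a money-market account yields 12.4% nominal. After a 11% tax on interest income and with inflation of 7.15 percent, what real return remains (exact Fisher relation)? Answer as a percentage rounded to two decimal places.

After-tax nominal return = 12.4% × (1 − 0.11) = 11.0360%.
1 + r = 1.11036 / 1.07150 = 1.036267
After-tax real rate = 1.036267 − 1 → 3.63%.

3.63%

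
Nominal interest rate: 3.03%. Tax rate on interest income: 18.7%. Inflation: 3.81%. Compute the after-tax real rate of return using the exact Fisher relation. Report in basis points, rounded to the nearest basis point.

-130 basis points

After-tax nominal return = 3.03% × (1 − 0.187) = 2.46339%.
1 + r = 1.0246339 / 1.03810 = 0.987028
After-tax real rate = 0.987028 − 1 → -130 basis points.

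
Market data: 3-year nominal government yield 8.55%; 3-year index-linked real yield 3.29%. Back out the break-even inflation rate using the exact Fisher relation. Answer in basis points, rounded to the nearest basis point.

(1 + π) = (1 + i)/(1 + r) = 1.08550 / 1.03290 = 1.050925
Break-even inflation = 1.050925 − 1 → 509 basis points.

509 basis points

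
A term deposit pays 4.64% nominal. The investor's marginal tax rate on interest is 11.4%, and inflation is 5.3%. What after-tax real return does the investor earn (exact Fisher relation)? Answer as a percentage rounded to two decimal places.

-1.13%

After-tax nominal return = 4.64% × (1 − 0.114) = 4.11104%.
1 + r = 1.0411104 / 1.05300 = 0.988709
After-tax real rate = 0.988709 − 1 → -1.13%.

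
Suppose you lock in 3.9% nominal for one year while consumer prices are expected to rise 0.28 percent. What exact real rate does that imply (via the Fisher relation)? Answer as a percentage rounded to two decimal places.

3.61%

By the Fisher relation, 1 + r = (1 + i)/(1 + π).
1 + r = 1.03900 / 1.00280 = 1.036099
r = 1.036099 − 1 = 3.6099%, i.e. 3.61%.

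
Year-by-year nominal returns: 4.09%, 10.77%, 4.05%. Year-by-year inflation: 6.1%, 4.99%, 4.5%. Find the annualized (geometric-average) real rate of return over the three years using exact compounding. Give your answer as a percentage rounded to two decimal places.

1.01%

Nominal growth factor = 1.0409 × 1.1077 × 1.0405 = 1.19970163
Price-level growth factor = 1.0610 × 1.0499 × 1.0450 = 1.16407138
Real growth factor = 1.19970163 / 1.16407138 = 1.03060831
Annualized real rate = 1.03060831^(1/3) − 1 = 1.0100% → 1.01%.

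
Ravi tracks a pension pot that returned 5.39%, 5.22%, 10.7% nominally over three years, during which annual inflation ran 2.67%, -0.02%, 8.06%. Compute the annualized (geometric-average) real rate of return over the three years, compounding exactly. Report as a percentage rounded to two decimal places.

3.44%

Compound the nominal returns: 1.0539 × 1.0522 × 1.1070 = 1.22756733.
Compound inflation: 1.0267 × 0.9998 × 1.0806 = 1.10923013.
Deflate: 1.22756733 / 1.10923013 = 1.10668409.
Annualized real rate = 1.10668409^(1/3) − 1 = 3.4367% → 3.44%.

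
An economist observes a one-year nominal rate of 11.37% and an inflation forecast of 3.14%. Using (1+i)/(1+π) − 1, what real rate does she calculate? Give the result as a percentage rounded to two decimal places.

7.98%

1 + r = 1.11370 / 1.03140 = 1.079794
r = 1.079794 − 1 = 7.9794%, i.e. 7.98%.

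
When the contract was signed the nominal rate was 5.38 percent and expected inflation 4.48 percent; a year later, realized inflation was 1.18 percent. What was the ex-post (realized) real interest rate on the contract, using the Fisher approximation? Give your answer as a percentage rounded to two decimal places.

4.20%

Ex-post: 5.38% − 1.18% = 4.200%
So the realized real rate is 4.20%.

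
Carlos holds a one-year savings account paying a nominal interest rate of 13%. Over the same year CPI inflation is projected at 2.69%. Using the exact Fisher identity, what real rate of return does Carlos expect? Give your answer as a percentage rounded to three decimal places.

By the Fisher identity, 1 + r = (1 + i)/(1 + π).
1 + r = 1.13000 / 1.02690 = 1.100399
r = 1.100399 − 1 = 10.0399%, i.e. 10.040%.

10.040%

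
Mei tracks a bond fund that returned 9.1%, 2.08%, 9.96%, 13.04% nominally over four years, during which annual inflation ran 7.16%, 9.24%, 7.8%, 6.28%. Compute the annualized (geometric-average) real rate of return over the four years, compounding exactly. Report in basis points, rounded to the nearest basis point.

Compound the nominal returns: 1.0910 × 1.0208 × 1.0996 × 1.1304 = 1.38430661.
Compound inflation: 1.0716 × 1.0924 × 1.0780 × 1.0628 = 1.34117269.
Deflate: 1.38430661 / 1.34117269 = 1.03216134.
Annualized real rate = 1.03216134^(1/4) − 1 = 0.7945% → 79 basis points.

79 basis points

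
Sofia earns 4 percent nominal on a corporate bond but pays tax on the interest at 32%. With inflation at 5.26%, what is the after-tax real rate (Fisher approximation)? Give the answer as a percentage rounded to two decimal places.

After-tax nominal return = 4% × (1 − 0.32) = 2.7200%.
r ≈ 2.7200% − 5.26% → -2.54%.

-2.54%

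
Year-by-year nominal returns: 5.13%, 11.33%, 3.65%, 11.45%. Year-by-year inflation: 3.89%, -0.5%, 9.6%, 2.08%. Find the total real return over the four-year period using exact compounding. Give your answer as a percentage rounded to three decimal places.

Nominal growth factor = 1.0513 × 1.1133 × 1.0365 × 1.1145 = 1.352036
Price-level growth factor = 1.0389 × 0.9950 × 1.0960 × 1.0208 = 1.156506
Real growth factor = 1.352036 / 1.156506 = 1.169069
Total real return = 1.169069 − 1 → 16.907%.

16.907%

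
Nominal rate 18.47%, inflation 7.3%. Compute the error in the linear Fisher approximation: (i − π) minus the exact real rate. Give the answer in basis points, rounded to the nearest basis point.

76 basis points

Approximate: r ≈ 18.470% − 7.300% = 11.1700%
Exact: (1 + 0.1847)/(1 + 0.0730) − 1 = 10.4101%
Error = 11.1700% − 10.4101% = 0.7599% → 76 basis points.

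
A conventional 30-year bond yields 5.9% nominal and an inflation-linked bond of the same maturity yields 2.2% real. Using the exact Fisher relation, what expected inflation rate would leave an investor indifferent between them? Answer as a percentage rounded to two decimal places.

(1 + π) = (1 + i)/(1 + r) = 1.05900 / 1.02200 = 1.036204
Break-even inflation = 1.036204 − 1 → 3.62%.

3.62%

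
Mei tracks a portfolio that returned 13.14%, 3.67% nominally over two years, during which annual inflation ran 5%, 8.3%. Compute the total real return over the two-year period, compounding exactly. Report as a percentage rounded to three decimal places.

Compound the nominal returns: 1.1314 × 1.0367 = 1.172922.
Compound inflation: 1.0500 × 1.0830 = 1.137150.
Deflate: 1.172922 / 1.137150 = 1.031458.
Total real return = 1.031458 − 1 → 3.146%.

3.146%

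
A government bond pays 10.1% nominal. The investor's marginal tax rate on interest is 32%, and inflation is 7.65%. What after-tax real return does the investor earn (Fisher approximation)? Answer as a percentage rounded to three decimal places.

After-tax nominal return = 10.1% × (1 − 0.32) = 6.8680%.
r ≈ 6.8680% − 7.65% → -0.782%.

-0.782%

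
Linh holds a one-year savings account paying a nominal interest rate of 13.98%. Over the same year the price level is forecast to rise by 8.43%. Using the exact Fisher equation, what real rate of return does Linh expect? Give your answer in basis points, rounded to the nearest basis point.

512 basis points

1 + r = 1.13980 / 1.08430 = 1.051185
r = 1.051185 − 1 = 5.1185%, i.e. 512 basis points.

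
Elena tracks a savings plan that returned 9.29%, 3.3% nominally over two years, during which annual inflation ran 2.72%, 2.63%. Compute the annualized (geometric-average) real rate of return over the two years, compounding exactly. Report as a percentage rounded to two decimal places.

Nominal growth factor = 1.0929 × 1.0330 = 1.12896570
Price-level growth factor = 1.0272 × 1.0263 = 1.05421536
Real growth factor = 1.12896570 / 1.05421536 = 1.07090614
Annualized real rate = 1.07090614^(1/2) − 1 = 3.4846% → 3.48%.

3.48%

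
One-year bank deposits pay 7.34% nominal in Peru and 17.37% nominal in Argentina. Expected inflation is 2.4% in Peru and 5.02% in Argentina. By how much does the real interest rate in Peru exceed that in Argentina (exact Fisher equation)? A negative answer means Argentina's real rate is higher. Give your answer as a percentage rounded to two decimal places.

-6.94%

Peru: (1 + 0.0734)/(1 + 0.0240) − 1 = 4.8242%
Argentina: (1 + 0.1737)/(1 + 0.0502) − 1 = 11.7597%
Differential = 4.8242% − 11.7597% = -6.9354% → -6.94%.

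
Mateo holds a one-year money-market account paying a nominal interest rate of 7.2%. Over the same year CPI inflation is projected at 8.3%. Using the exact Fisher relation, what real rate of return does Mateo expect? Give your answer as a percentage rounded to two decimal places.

-1.02%

By the Fisher relation, 1 + r = (1 + i)/(1 + π).
1 + r = 1.07200 / 1.08300 = 0.989843
r = 0.989843 − 1 = -1.0157%, i.e. -1.02%.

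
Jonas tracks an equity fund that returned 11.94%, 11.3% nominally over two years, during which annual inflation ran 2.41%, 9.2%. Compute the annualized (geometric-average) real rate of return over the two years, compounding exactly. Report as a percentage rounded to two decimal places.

5.55%

Compound the nominal returns: 1.1194 × 1.1130 = 1.24589220.
Compound inflation: 1.0241 × 1.0920 = 1.11831720.
Deflate: 1.24589220 / 1.11831720 = 1.11407765.
Annualized real rate = 1.11407765^(1/2) − 1 = 5.5499% → 5.55%.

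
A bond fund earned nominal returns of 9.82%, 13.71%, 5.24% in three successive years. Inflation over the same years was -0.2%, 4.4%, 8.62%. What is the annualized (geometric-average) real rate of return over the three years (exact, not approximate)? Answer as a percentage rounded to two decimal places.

5.11%

Compound the nominal returns: 1.0982 × 1.1371 × 1.0524 = 1.31419841.
Compound inflation: 0.9980 × 1.0440 × 1.0862 = 1.13172481.
Deflate: 1.31419841 / 1.13172481 = 1.16123495.
Annualized real rate = 1.16123495^(1/3) − 1 = 5.1090% → 5.11%.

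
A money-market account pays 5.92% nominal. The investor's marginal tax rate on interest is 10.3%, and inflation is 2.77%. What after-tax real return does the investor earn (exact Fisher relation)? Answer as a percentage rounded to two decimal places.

After-tax nominal return = 5.92% × (1 − 0.103) = 5.31024%.
1 + r = 1.0531024 / 1.02770 = 1.024718
After-tax real rate = 1.024718 − 1 → 2.47%.

2.47%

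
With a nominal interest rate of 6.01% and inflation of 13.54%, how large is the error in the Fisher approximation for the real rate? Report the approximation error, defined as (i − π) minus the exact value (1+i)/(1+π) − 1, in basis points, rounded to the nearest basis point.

-90 basis points

Approximate: r ≈ 6.010% − 13.540% = -7.5300%
Exact: (1 + 0.0601)/(1 + 0.1354) − 1 = -6.6320%
Error = -7.5300% − (-6.6320%) = -0.8980% → -90 basis points.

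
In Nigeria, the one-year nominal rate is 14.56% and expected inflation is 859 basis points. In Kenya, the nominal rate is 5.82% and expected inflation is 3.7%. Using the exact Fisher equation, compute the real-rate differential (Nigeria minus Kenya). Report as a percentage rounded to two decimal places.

Nigeria: (1 + 0.1456)/(1 + 0.0859) − 1 = 5.4977%
Kenya: (1 + 0.0582)/(1 + 0.0370) − 1 = 2.0444%
Differential = 5.4977% − 2.0444% = 3.4534% → 3.45%.

3.45%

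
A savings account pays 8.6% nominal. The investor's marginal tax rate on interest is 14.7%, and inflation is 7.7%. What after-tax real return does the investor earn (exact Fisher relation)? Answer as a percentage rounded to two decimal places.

After-tax nominal return = 8.6% × (1 − 0.147) = 7.3358%.
1 + r = 1.073358 / 1.07700 = 0.996618
After-tax real rate = 0.996618 − 1 → -0.34%.

-0.34%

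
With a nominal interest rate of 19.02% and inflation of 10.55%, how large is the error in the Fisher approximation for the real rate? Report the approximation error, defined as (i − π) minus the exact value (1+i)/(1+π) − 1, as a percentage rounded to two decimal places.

0.81%

Approximate: r ≈ 19.020% − 10.550% = 8.4700%
Exact: (1 + 0.1902)/(1 + 0.1055) − 1 = 7.6617%
Error = 8.4700% − 7.6617% = 0.8083% → 0.81%.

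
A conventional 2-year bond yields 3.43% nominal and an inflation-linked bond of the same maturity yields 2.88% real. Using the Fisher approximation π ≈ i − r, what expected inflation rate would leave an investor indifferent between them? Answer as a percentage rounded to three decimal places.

0.550%

π ≈ i − r = 3.43% − 2.88% → 0.550%.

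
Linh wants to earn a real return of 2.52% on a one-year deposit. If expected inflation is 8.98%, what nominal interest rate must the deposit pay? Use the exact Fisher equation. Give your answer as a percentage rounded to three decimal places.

(1 + i) = (1 + r)(1 + π) = 1.02520 × 1.08980 = 1.11726296
i = 1.11726296 − 1, so the required nominal rate is 11.726%.

11.726%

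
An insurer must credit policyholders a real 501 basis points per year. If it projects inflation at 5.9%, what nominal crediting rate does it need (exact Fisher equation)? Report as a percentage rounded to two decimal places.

11.21%

(1 + i) = (1 + r)(1 + π) = 1.05010 × 1.05900 = 1.1120559
i = 1.1120559 − 1, so the required nominal rate is 11.21%.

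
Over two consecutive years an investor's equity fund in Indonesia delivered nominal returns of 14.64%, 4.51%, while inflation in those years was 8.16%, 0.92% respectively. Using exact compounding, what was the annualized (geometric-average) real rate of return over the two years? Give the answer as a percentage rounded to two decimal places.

Compound the nominal returns: 1.1464 × 1.0451 = 1.19810264.
Compound inflation: 1.0816 × 1.0092 = 1.09155072.
Deflate: 1.19810264 / 1.09155072 = 1.09761518.
Annualized real rate = 1.09761518^(1/2) − 1 = 4.7671% → 4.77%.

4.77%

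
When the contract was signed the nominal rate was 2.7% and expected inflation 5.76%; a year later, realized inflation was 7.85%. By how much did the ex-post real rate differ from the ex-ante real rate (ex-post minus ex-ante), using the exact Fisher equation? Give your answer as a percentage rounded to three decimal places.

Ex-ante: (1 + 0.0270)/(1 + 0.0576) − 1 = -2.8933%
Ex-post: (1 + 0.0270)/(1 + 0.0785) − 1 = -4.7752%
Difference (ex-post − ex-ante) = -1.8818% → -1.882%.

-1.882%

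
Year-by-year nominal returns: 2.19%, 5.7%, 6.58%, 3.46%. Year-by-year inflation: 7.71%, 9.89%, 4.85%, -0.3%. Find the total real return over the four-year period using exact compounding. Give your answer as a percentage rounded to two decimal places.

Nominal growth factor = 1.0219 × 1.0570 × 1.0658 × 1.0346 = 1.191054
Price-level growth factor = 1.0771 × 1.0989 × 1.0485 × 0.9970 = 1.237308
Real growth factor = 1.191054 / 1.237308 = 0.962618
Total real return = 0.962618 − 1 → -3.74%.

-3.74%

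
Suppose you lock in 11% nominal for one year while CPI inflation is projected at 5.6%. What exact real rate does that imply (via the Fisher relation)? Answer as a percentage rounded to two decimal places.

5.11%

By the Fisher relation, 1 + r = (1 + i)/(1 + π).
1 + r = 1.11000 / 1.05600 = 1.051136
r = 1.051136 − 1 = 5.1136%, i.e. 5.11%.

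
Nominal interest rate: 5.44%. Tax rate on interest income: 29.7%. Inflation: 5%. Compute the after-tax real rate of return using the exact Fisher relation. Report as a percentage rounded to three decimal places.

After-tax nominal return = 5.44% × (1 − 0.297) = 3.82432%.
1 + r = 1.0382432 / 1.05000 = 0.988803
After-tax real rate = 0.988803 − 1 → -1.120%.

-1.120%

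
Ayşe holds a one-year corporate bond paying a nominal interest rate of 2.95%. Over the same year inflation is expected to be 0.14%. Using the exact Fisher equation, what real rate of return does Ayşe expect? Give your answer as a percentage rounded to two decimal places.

By the Fisher equation, 1 + r = (1 + i)/(1 + π).
1 + r = 1.02950 / 1.00140 = 1.028061
r = 1.028061 − 1 = 2.8061%, i.e. 2.81%.

2.81%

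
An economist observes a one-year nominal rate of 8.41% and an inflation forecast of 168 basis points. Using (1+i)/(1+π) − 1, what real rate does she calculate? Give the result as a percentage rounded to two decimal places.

6.62%

By the Fisher equation, 1 + r = (1 + i)/(1 + π).
1 + r = 1.08410 / 1.01680 = 1.066188
r = 1.066188 − 1 = 6.6188%, i.e. 6.62%.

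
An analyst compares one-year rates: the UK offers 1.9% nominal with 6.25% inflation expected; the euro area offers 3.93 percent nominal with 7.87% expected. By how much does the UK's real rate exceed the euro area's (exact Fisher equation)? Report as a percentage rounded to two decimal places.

The UK: (1 + 0.0190)/(1 + 0.0625) − 1 = -4.0941%
The euro area: (1 + 0.0393)/(1 + 0.0787) − 1 = -3.6525%
Differential = -4.0941% − (-3.6525%) = -0.4416% → -0.44%.

-0.44%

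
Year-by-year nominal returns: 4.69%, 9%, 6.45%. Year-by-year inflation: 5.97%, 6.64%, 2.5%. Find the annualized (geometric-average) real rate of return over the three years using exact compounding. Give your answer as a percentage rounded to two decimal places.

1.60%

Nominal growth factor = 1.0469 × 1.0900 × 1.0645 = 1.21472330
Price-level growth factor = 1.0597 × 1.0664 × 1.0250 = 1.15831568
Real growth factor = 1.21472330 / 1.15831568 = 1.04869797
Annualized real rate = 1.04869797^(1/3) − 1 = 1.5976% → 1.60%.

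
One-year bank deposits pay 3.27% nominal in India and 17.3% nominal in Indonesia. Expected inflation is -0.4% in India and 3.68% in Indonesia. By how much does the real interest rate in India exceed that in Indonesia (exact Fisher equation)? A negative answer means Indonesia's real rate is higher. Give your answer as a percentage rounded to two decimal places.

-9.45%

India: (1 + 0.0327)/(1 − 0.0040) − 1 = 3.6847%
Indonesia: (1 + 0.1730)/(1 + 0.0368) − 1 = 13.1366%
Differential = 3.6847% − 13.1366% = -9.4518% → -9.45%.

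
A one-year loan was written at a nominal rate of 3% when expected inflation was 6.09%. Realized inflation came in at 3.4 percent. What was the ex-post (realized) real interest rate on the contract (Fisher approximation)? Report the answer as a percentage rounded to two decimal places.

Ex-post: 3% − 3.4% = -0.400%
So the realized real rate is -0.40%.

-0.40%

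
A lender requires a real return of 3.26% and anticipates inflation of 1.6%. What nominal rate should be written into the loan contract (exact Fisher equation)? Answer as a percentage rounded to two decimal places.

(1 + i) = (1 + r)(1 + π) = 1.03260 × 1.01600 = 1.0491216
i = 1.0491216 − 1, so the required nominal rate is 4.91%.

4.91%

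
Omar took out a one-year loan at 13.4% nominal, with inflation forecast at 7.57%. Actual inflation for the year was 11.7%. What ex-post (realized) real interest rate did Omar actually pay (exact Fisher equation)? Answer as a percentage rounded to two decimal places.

1.52%

Ex-post: (1 + 0.1340)/(1 + 0.1170) − 1 = 1.5219%
So the realized real rate is 1.52%.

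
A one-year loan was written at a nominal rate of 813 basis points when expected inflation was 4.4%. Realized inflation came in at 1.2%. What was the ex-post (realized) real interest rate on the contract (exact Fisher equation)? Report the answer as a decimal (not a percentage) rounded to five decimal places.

Ex-post: (1 + 0.0813)/(1 + 0.0120) − 1 = 6.8478%
So the realized real rate is 0.06848.

0.06848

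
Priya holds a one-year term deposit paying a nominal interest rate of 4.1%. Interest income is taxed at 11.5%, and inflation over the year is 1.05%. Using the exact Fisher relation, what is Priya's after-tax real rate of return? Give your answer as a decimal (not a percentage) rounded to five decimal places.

After-tax nominal return = 4.1% × (1 − 0.115) = 3.6285%.
1 + r = 1.036285 / 1.01050 = 1.025517
After-tax real rate = 1.025517 − 1 → 0.02552.

0.02552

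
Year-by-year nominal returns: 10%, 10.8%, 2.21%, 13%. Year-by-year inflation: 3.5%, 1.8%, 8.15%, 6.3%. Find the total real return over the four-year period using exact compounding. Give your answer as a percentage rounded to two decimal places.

Nominal growth factor = 1.1000 × 1.1080 × 1.0221 × 1.1300 = 1.407681
Price-level growth factor = 1.0350 × 1.0180 × 1.0815 × 1.0630 = 1.211289
Real growth factor = 1.407681 / 1.211289 = 1.162134
Total real return = 1.162134 − 1 → 16.21%.

16.21%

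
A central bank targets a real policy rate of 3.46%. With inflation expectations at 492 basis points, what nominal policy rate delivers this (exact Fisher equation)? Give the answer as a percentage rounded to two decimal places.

(1 + i) = (1 + r)(1 + π) = 1.03460 × 1.04920 = 1.08550232
i = 1.08550232 − 1, so the required nominal rate is 8.55%.

8.55%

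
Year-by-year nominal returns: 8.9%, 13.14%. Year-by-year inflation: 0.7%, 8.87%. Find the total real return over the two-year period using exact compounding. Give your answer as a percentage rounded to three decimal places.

Nominal growth factor = 1.0890 × 1.1314 = 1.2320946
Price-level growth factor = 1.0070 × 1.0887 = 1.0963209
Real growth factor = 1.2320946 / 1.0963209 = 1.1238449
Total real return = 1.1238449 − 1 → 12.384%.

12.384%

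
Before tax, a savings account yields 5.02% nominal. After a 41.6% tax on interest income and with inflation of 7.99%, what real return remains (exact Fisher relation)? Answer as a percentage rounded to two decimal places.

-4.68%

After-tax nominal return = 5.02% × (1 − 0.416) = 2.93168%.
1 + r = 1.0293168 / 1.07990 = 0.953159
After-tax real rate = 0.953159 − 1 → -4.68%.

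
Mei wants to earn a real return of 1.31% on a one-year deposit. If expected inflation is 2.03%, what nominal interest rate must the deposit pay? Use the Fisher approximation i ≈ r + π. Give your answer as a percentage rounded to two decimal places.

3.34%

i ≈ r + π = 1.31% + 2.03% = 3.34%.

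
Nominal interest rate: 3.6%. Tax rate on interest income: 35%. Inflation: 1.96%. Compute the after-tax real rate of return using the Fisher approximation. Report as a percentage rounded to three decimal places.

After-tax nominal return = 3.6% × (1 − 0.35) = 2.3400%.
r ≈ 2.3400% − 1.96% → 0.380%.

0.380%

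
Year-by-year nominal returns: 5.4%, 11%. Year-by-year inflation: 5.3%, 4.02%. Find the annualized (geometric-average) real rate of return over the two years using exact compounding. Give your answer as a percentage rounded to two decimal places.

Compound the nominal returns: 1.0540 × 1.1100 = 1.16994000.
Compound inflation: 1.0530 × 1.0402 = 1.09533060.
Deflate: 1.16994000 / 1.09533060 = 1.06811587.
Annualized real rate = 1.06811587^(1/2) − 1 = 3.3497% → 3.35%.

3.35%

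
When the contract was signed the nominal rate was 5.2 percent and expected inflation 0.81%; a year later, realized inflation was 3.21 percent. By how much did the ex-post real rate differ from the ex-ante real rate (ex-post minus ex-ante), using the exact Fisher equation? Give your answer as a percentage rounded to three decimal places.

Ex-ante: (1 + 0.0520)/(1 + 0.0081) − 1 = 4.3547%
Ex-post: (1 + 0.0520)/(1 + 0.0321) − 1 = 1.9281%
Difference (ex-post − ex-ante) = -2.4266% → -2.427%.

-2.427%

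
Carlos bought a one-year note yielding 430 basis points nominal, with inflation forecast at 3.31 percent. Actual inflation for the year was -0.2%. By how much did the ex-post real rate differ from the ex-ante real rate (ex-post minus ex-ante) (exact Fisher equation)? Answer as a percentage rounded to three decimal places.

3.551%

Ex-ante: (1 + 0.0430)/(1 + 0.0331) − 1 = 0.9583%
Ex-post: (1 + 0.0430)/(1 − 0.0020) − 1 = 4.5090%
Difference (ex-post − ex-ante) = 3.5507% → 3.551%.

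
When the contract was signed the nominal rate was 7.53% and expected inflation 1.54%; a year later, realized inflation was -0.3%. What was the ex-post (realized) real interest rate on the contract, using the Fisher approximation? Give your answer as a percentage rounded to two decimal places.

Ex-post: 7.53% − (-0.3%) = 7.830%
So the realized real rate is 7.83%.

7.83%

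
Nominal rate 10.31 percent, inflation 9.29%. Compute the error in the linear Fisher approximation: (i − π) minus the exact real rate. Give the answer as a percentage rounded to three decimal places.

0.087%

Approximate: r ≈ 10.310% − 9.290% = 1.0200%
Exact: (1 + 0.1031)/(1 + 0.0929) − 1 = 0.9333%
Error = 1.0200% − 0.9333% = 0.0867% → 0.087%.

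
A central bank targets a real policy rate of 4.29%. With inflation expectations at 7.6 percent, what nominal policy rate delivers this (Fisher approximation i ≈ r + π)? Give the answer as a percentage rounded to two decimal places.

i ≈ r + π = 4.29% + 7.6% = 11.89%.

11.89%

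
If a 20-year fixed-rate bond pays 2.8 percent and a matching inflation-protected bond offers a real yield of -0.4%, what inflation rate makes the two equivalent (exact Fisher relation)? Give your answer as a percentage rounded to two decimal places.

3.21%

(1 + π) = (1 + i)/(1 + r) = 1.02800 / 0.99600 = 1.032129
Break-even inflation = 1.032129 − 1 → 3.21%.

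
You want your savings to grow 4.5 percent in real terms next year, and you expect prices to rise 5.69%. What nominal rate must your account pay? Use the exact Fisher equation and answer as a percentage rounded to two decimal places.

(1 + i) = (1 + r)(1 + π) = 1.04500 × 1.05690 = 1.1044605
i = 1.1044605 − 1, so the required nominal rate is 10.45%.

10.45%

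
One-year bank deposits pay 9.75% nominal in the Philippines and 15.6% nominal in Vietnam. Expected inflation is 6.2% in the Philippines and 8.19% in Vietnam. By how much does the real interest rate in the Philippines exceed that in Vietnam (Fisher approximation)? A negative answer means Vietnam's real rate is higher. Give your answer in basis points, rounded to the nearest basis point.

-386 basis points

The Philippines: 9.75% − 6.2% = 3.550%
Vietnam: 15.6% − 8.19% = 7.410%
Differential = -3.860% → -386 basis points.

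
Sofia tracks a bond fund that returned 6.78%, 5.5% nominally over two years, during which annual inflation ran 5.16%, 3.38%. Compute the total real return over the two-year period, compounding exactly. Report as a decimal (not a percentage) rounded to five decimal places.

Nominal growth factor = 1.0678 × 1.0550 = 1.126529
Price-level growth factor = 1.0516 × 1.0338 = 1.087144
Real growth factor = 1.126529 / 1.087144 = 1.036228
Total real return = 1.036228 − 1 → 0.03623.

0.03623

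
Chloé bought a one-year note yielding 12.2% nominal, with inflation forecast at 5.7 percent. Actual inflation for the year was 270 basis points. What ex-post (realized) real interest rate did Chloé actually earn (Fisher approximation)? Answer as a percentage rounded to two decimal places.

Ex-post: 12.2% − 2.7% = 9.500%
So the realized real rate is 9.50%.

9.50%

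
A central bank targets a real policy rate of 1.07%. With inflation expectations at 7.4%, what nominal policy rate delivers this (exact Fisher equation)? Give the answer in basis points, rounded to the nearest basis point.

(1 + i) = (1 + r)(1 + π) = 1.01070 × 1.07400 = 1.0854918
i = 1.0854918 − 1, so the required nominal rate is 855 basis points.

855 basis points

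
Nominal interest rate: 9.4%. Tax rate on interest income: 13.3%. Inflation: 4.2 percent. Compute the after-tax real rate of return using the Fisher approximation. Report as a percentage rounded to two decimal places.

After-tax nominal return = 9.4% × (1 − 0.133) = 8.1498%.
r ≈ 8.1498% − 4.2% → 3.95%.

3.95%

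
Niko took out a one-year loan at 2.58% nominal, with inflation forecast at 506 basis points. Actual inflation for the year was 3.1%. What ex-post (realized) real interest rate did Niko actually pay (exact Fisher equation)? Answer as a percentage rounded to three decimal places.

-0.504%

Ex-post: (1 + 0.0258)/(1 + 0.0310) − 1 = -0.5044%
So the realized real rate is -0.504%.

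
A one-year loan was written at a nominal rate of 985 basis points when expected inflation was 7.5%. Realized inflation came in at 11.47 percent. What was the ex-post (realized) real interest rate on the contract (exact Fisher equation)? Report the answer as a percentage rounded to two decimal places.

Ex-post: (1 + 0.0985)/(1 + 0.1147) − 1 = -1.4533%
So the realized real rate is -1.45%.

-1.45%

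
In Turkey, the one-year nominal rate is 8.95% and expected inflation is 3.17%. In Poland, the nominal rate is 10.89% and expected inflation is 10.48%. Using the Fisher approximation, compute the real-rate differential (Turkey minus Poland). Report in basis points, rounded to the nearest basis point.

Turkey: 8.95% − 3.17% = 5.780%
Poland: 10.89% − 10.48% = 0.410%
Differential = 5.370% → 537 basis points.

537 basis points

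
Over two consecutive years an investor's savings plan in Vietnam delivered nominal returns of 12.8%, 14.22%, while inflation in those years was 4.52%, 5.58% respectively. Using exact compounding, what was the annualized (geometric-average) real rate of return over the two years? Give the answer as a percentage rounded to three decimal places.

Nominal growth factor = 1.1280 × 1.1422 = 1.28840160
Price-level growth factor = 1.0452 × 1.0558 = 1.10352216
Real growth factor = 1.28840160 / 1.10352216 = 1.16753577
Annualized real rate = 1.16753577^(1/2) − 1 = 8.0526% → 8.053%.

8.053%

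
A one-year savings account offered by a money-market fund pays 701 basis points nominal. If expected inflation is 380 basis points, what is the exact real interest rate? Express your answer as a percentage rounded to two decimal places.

By the Fisher equation, 1 + r = (1 + i)/(1 + π).
1 + r = 1.07010 / 1.03800 = 1.030925
r = 1.030925 − 1 = 3.0925%, i.e. 3.09%.

3.09%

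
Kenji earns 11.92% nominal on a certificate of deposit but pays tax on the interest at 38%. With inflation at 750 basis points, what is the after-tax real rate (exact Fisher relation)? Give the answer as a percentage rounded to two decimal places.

After-tax nominal return = 11.92% × (1 − 0.38) = 7.3904%.
1 + r = 1.073904 / 1.07500 = 0.998980
After-tax real rate = 0.998980 − 1 → -0.10%.

-0.10%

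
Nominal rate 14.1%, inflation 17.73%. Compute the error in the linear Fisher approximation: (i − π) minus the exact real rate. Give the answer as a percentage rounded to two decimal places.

-0.55%

Approximate: r ≈ 14.100% − 17.730% = -3.6300%
Exact: (1 + 0.1410)/(1 + 0.1773) − 1 = -3.0833%
Error = -3.6300% − (-3.0833%) = -0.5467% → -0.55%.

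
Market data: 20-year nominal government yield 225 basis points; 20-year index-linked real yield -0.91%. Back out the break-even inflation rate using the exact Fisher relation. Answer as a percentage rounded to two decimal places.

(1 + π) = (1 + i)/(1 + r) = 1.02250 / 0.99090 = 1.031890
Break-even inflation = 1.031890 − 1 → 3.19%.

3.19%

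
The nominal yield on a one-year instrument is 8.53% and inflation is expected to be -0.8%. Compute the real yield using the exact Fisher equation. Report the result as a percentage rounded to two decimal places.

By the Fisher relation, 1 + r = (1 + i)/(1 + π).
1 + r = 1.08530 / 0.99200 = 1.094052
r = 1.094052 − 1 = 9.4052%, i.e. 9.41%.

9.41%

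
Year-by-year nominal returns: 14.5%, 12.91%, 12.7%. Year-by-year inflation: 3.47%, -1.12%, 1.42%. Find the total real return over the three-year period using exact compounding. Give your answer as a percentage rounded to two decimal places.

40.42%

Compound the nominal returns: 1.1450 × 1.1291 × 1.1270 = 1.457008.
Compound inflation: 1.0347 × 0.9888 × 1.0142 = 1.037640.
Deflate: 1.457008 / 1.037640 = 1.404156.
Total real return = 1.404156 − 1 → 40.42%.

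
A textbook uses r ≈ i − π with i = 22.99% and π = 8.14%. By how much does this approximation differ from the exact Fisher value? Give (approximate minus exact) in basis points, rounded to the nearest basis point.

Approximate: r ≈ 22.990% − 8.140% = 14.8500%
Exact: (1 + 0.2299)/(1 + 0.0814) − 1 = 13.7322%
Error = 14.8500% − 13.7322% = 1.1178% → 112 basis points.

112 basis points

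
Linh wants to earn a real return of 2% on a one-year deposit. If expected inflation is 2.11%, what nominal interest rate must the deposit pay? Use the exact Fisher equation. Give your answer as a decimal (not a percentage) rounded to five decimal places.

0.04152

(1 + i) = (1 + r)(1 + π) = 1.02000 × 1.02110 = 1.041522
i = 1.041522 − 1, so the required nominal rate is 0.04152.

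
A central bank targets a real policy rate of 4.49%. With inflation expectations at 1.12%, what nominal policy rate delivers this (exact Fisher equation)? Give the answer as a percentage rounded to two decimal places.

5.66%

(1 + i) = (1 + r)(1 + π) = 1.04490 × 1.01120 = 1.05660288
i = 1.05660288 − 1, so the required nominal rate is 5.66%.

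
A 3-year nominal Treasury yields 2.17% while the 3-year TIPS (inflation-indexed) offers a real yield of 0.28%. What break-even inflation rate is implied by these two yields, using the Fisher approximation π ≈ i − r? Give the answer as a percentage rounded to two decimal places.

1.89%

π ≈ i − r = 2.17% − 0.28% → 1.89%.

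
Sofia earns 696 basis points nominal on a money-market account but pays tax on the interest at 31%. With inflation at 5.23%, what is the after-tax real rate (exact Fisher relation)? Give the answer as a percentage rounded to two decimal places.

After-tax nominal return = 6.96% × (1 − 0.31) = 4.8024%.
1 + r = 1.048024 / 1.05230 = 0.995937
After-tax real rate = 0.995937 − 1 → -0.41%.

-0.41%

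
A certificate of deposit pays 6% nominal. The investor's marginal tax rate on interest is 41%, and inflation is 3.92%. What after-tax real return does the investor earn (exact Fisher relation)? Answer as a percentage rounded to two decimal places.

After-tax nominal return = 6% × (1 − 0.41) = 3.5400%.
1 + r = 1.03540 / 1.03920 = 0.996343
After-tax real rate = 0.996343 − 1 → -0.37%.

-0.37%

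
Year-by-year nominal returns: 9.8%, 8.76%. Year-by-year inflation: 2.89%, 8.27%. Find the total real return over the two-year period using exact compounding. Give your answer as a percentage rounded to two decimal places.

Nominal growth factor = 1.0980 × 1.0876 = 1.194185
Price-level growth factor = 1.0289 × 1.0827 = 1.113990
Real growth factor = 1.194185 / 1.113990 = 1.071989
Total real return = 1.071989 − 1 → 7.20%.

7.20%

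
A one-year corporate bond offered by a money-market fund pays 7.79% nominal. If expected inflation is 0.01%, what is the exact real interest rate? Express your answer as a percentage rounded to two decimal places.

By the Fisher equation, 1 + r = (1 + i)/(1 + π).
1 + r = 1.07790 / 1.00010 = 1.077792
r = 1.077792 − 1 = 7.7792%, i.e. 7.78%.

7.78%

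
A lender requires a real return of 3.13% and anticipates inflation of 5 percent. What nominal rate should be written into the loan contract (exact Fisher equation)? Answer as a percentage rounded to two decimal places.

(1 + i) = (1 + r)(1 + π) = 1.03130 × 1.05000 = 1.082865
i = 1.082865 − 1, so the required nominal rate is 8.29%.

8.29%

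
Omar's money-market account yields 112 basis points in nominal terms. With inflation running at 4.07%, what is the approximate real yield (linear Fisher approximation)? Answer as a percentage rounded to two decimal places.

r ≈ i − π = 1.12% − 4.07% = -2.95%.

-2.95%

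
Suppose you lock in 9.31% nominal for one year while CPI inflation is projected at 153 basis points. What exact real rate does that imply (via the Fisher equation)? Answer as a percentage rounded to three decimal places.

1 + r = 1.09310 / 1.01530 = 1.076628
r = 1.076628 − 1 = 7.6628%, i.e. 7.663%.

7.663%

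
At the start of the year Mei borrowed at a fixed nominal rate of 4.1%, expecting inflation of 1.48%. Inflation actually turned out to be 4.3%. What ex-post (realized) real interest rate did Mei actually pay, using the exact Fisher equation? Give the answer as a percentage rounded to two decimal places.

-0.19%

Ex-post: (1 + 0.0410)/(1 + 0.0430) − 1 = -0.1918%
So the realized real rate is -0.19%.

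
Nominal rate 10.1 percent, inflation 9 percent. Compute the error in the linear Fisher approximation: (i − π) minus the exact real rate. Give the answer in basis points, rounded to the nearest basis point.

9 basis points

Approximate: r ≈ 10.100% − 9.000% = 1.1000%
Exact: (1 + 0.1010)/(1 + 0.0900) − 1 = 1.0092%
Error = 1.1000% − 1.0092% = 0.0908% → 9 basis points.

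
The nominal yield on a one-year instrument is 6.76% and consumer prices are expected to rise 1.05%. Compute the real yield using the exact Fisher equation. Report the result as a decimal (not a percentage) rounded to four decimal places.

1 + r = 1.06760 / 1.01050 = 1.056507
r = 1.056507 − 1 = 5.6507%, i.e. 0.0565.

0.0565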